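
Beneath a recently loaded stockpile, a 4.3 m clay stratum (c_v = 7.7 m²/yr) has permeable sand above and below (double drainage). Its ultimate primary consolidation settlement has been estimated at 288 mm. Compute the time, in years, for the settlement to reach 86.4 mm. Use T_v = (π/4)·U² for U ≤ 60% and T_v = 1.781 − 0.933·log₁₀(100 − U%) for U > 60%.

Drainage path length: H_d = H/2 = 2.15 m (double drainage).
U = S(t)/S_ult = 86.4/288 = 0.3.
U ≤ 60%: T_v = (π/4)·U² = (π/4)×0.3² = 0.070686.
t = T_v·H_d²/c_v = 0.070686×2.15²/7.7 = 0.04243 years.

t ≈ 0.0424 years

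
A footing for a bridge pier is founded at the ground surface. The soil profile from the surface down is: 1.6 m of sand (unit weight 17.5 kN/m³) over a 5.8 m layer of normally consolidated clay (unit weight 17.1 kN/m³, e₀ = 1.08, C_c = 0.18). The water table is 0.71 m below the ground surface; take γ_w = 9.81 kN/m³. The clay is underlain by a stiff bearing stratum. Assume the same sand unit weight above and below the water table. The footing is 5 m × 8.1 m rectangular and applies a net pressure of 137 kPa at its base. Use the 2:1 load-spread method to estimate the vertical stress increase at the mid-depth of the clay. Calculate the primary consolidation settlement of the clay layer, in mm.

Mid-depth of clay below the ground surface: z = 1.6 + 5.8/2 = 4.5 m.
Total vertical stress at mid-clay: σ_v = 17.5×1.6 + 17.1×2.9 = 77.59 kPa.
Pore pressure: u = 9.81×(4.5 − 0.71) = 37.18 kPa.
Initial effective stress: σ'_0 = σ_v − u = 77.59 − 37.18 = 40.41 kPa.
Stress increase at mid-clay by the 2:1 spreading method:
Δσ = qBL/((B+z)(L+z)) = 137×5×8.1/((5+4.5)(8.1+4.5)) = 46.353 kPa
Final effective stress: σ'_f = σ'_0 + Δσ = 40.41 + 46.353 = 86.763 kPa.
Normally consolidated clay, so the full stress increment lies on the virgin compression line:
S_c = C_c·H/(1+e₀)·log₁₀(σ'_f/σ'_0) = 0.18×5.8/(1+1.08)×log₁₀(86.763/40.41)
    = 0.50192 × 0.33185 = 0.1666 m

S_c ≈ 167 mm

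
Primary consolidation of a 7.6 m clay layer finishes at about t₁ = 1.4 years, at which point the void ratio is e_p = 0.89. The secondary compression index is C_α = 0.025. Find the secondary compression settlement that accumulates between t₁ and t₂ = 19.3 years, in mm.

S_s ≈ 115 mm

Secondary compression: S_s = C_α·H/(1+e_p)·log₁₀(t₂/t₁)
S_s = 0.025×7.6/(1+0.89)×log₁₀(19.3/1.4)
    = 0.1005 × 1.139 = 0.1145 m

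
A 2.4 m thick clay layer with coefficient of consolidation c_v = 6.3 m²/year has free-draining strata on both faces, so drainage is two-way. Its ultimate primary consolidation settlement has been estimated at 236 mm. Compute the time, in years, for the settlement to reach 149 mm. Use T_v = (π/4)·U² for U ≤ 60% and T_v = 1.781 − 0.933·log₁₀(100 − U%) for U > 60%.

t ≈ 0.073 years

Drainage path length: H_d = H/2 = 1.2 m (double drainage).
U = S(t)/S_ult = 149/236 = 0.6314.
U > 60%: T_v = 1.781 − 0.933·log₁₀(100 − 63.136) = 0.31936.
t = T_v·H_d²/c_v = 0.31936×1.2²/6.3 = 0.073 years.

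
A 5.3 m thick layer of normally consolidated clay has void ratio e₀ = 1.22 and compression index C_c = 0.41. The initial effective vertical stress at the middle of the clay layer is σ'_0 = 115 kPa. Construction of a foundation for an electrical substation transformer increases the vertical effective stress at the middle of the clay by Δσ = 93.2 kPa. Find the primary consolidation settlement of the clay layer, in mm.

Final effective stress: σ'_f = σ'_0 + Δσ = 115 + 93.2 = 208.2 kPa.
Normally consolidated clay, so the full stress increment lies on the virgin compression line:
S_c = C_c·H/(1+e₀)·log₁₀(σ'_f/σ'_0) = 0.41×5.3/(1+1.22)×log₁₀(208.2/115)
    = 0.97883 × 0.25778 = 0.2523 m

S_c ≈ 252 mm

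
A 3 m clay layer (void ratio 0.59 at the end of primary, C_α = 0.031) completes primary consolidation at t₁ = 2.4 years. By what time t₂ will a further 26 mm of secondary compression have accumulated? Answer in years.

S_s = C_α·H/(1+e_p)·log₁₀(t₂/t₁) ⇒ log₁₀(t₂/t₁) = S_s·(1+e_p)/(C_α·H).
log₁₀(t₂/t₁) = 0.026 × (1+0.59) / (0.031×3) = 0.4445
t₂ = t₁ × 10^0.4445 = 2.4 × 2.783 = 6.679 years

t₂ ≈ 6.68 years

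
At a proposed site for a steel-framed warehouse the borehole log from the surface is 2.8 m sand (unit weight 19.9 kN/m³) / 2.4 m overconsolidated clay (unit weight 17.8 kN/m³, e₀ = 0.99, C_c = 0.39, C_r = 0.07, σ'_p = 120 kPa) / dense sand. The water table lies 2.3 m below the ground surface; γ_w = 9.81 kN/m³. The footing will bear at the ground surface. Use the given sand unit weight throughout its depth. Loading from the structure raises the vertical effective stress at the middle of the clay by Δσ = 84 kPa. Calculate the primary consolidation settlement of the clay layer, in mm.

Mid-depth of clay below the ground surface: z = 2.8 + 2.4/2 = 4 m.
Total vertical stress at mid-clay: σ_v = 19.9×2.8 + 17.8×1.2 = 77.08 kPa.
Pore pressure: u = 9.81×(4 − 2.3) = 16.677 kPa.
Initial effective stress: σ'_0 = σ_v − u = 77.08 − 16.677 = 60.403 kPa.
Final effective stress: σ'_f = 60.403 + 84 = 144.4 kPa.
σ'_f = 144.4 > σ'_p = 120 kPa, so the stress path crosses the preconsolidation pressure — recompression up to σ'_p, then virgin compression beyond:
S_c = H/(1+e₀)·[C_r·log₁₀(σ'_p/σ'_0) + C_c·log₁₀(σ'_f/σ'_p)]
    = 2.4/1.99 × [0.07×log₁₀(120/60.403) + 0.39×log₁₀(144.4/120)]
    = 1.206 × [0.020869 + 0.031351] = 0.06298 m

S_c ≈ 63 mm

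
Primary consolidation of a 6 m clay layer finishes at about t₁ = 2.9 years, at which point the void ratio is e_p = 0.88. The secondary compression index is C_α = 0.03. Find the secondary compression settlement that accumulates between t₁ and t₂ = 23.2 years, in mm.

S_s ≈ 86.5 mm

Secondary compression: S_s = C_α·H/(1+e_p)·log₁₀(t₂/t₁)
S_s = 0.03×6/(1+0.88)×log₁₀(23.2/2.9)
    = 0.09574 × 0.9031 = 0.08647 m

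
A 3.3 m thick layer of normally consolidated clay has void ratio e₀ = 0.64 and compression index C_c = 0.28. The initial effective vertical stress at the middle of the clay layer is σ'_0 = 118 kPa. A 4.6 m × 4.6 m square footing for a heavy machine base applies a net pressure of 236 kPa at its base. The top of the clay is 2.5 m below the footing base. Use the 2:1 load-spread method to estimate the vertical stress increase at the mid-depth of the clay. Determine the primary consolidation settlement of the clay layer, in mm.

Mid-depth of clay below the footing base: z = 2.5 + 3.3/2 = 4.15 m.
Stress increase at mid-clay by the 2:1 spreading method:
Δσ = qBL/((B+z)(L+z)) = 236×4.6×4.6/((4.6+4.15)(4.6+4.15)) = 65.225 kPa
Final effective stress: σ'_f = σ'_0 + Δσ = 118 + 65.225 = 183.22 kPa.
Normally consolidated clay, so the full stress increment lies on the virgin compression line:
S_c = C_c·H/(1+e₀)·log₁₀(σ'_f/σ'_0) = 0.28×3.3/(1+0.64)×log₁₀(183.22/118)
    = 0.56341 × 0.19109 = 0.1077 m

S_c ≈ 108 mm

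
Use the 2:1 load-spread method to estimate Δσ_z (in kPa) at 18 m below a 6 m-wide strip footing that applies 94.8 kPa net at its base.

By the 2:1 method the load spreads at 1 horizontal : 2 vertical, so at depth z the loaded area has grown by z in each plan dimension:
Δσ = qB/(B+z) = 94.8×6/(6+18) = 23.7 kPa

Δσ_z ≈ 23.7 kPa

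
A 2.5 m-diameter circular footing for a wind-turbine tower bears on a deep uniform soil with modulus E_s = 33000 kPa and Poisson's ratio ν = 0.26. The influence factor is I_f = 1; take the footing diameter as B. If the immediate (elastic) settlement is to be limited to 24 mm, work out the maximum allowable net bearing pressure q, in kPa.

q ≈ 340 kPa

S_e = q·B·(1−ν²)/E_s · I_f  ⇒  q = S_e·E_s / (B·(1−ν²)·I_f).
q = 0.024 × 33000 / (2.5 × 0.9324 × 1) = 339.8 kPa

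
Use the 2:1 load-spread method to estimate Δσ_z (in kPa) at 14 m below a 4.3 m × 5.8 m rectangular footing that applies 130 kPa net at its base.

Δσ_z ≈ 8.95 kPa

By the 2:1 method the load spreads at 1 horizontal : 2 vertical, so at depth z the loaded area has grown by z in each plan dimension:
Δσ = qBL/((B+z)(L+z)) = 130×4.3×5.8/((4.3+14)(5.8+14)) = 8.9479 kPa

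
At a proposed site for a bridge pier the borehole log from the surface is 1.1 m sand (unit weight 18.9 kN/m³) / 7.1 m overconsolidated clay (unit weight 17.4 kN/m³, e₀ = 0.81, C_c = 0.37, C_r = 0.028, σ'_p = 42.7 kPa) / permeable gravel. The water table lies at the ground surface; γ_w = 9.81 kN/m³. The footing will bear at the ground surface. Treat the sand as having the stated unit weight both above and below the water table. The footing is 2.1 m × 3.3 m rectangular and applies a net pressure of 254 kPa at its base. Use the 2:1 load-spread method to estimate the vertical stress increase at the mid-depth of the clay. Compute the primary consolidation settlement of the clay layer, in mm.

S_c ≈ 316 mm

Mid-depth of clay below the ground surface: z = 1.1 + 7.1/2 = 4.65 m.
Total vertical stress at mid-clay: σ_v = 18.9×1.1 + 17.4×3.55 = 82.56 kPa.
Pore pressure: u = 9.81×(4.65 − 0) = 45.617 kPa.
Initial effective stress: σ'_0 = σ_v − u = 82.56 − 45.617 = 36.943 kPa.
Stress increase at mid-clay by the 2:1 spreading method:
Δσ = qBL/((B+z)(L+z)) = 254×2.1×3.3/((2.1+4.65)(3.3+4.65)) = 32.802 kPa
Final effective stress: σ'_f = 36.943 + 32.802 = 69.745 kPa.
σ'_f = 69.745 > σ'_p = 42.7 kPa, so the stress path crosses the preconsolidation pressure — recompression up to σ'_p, then virgin compression beyond:
S_c = H/(1+e₀)·[C_r·log₁₀(σ'_p/σ'_0) + C_c·log₁₀(σ'_f/σ'_p)]
    = 7.1/1.81 × [0.028×log₁₀(42.7/36.943) + 0.37×log₁₀(69.745/42.7)]
    = 3.9227 × [0.0017611 + 0.078842] = 0.3162 m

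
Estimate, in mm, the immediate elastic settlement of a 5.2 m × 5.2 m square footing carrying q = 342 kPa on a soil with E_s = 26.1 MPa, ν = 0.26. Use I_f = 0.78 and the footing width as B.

S_e ≈ 49.6 mm

Immediate (elastic) settlement: S_e = q·B·(1−ν²)/E_s · I_f.
E_s = 26.1 MPa = 26100 kPa.
S_e = 342 × 5.2 × (1 − 0.26²) / 26100 × 0.78
    = 342 × 5.2 × 0.9324 / 26100 × 0.78
    = 0.04955 m = 49.55 mm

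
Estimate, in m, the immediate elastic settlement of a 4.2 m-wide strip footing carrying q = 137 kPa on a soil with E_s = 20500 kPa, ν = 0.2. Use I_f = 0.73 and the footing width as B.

Immediate (elastic) settlement: S_e = q·B·(1−ν²)/E_s · I_f.
S_e = 137 × 4.2 × (1 − 0.2²) / 20500 × 0.73
    = 137 × 4.2 × 0.96 / 20500 × 0.73
    = 0.01967 m

S_e ≈ 0.0197 m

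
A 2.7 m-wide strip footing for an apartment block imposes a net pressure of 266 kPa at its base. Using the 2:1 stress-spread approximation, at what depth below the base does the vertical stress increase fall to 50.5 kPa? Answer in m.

z ≈ 11.5 m

2:1 spreading — at depth z the loaded area has grown by z in each plan dimension:
qB/(B+z) = Δσ_z ⇒ z = qB/Δσ_z − B = 266×2.7/50.5 − 2.7 = 11.52 m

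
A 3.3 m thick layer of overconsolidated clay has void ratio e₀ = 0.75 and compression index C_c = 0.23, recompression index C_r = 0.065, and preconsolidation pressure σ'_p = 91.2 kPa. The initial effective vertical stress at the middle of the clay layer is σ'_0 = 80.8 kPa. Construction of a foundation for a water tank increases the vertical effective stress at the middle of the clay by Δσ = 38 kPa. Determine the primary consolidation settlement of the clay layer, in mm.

S_c ≈ 56.2 mm

Final effective stress: σ'_f = 80.8 + 38 = 118.8 kPa.
σ'_f = 118.8 > σ'_p = 91.2 kPa, so the stress path crosses the preconsolidation pressure — recompression up to σ'_p, then virgin compression beyond:
S_c = H/(1+e₀)·[C_r·log₁₀(σ'_p/σ'_0) + C_c·log₁₀(σ'_f/σ'_p)]
    = 3.3/1.75 × [0.065×log₁₀(91.2/80.8) + 0.23×log₁₀(118.8/91.2)]
    = 1.8857 × [0.0034179 + 0.026409] = 0.05624 m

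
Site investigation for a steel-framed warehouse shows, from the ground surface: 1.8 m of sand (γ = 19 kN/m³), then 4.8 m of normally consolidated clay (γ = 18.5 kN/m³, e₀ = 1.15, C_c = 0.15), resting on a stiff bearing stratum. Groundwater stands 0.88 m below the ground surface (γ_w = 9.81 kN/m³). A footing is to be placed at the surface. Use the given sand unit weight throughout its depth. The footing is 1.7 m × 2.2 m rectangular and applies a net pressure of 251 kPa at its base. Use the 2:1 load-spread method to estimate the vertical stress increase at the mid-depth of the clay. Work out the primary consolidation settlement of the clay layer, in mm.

Mid-depth of clay below the ground surface: z = 1.8 + 4.8/2 = 4.2 m.
Total vertical stress at mid-clay: σ_v = 19×1.8 + 18.5×2.4 = 78.6 kPa.
Pore pressure: u = 9.81×(4.2 − 0.88) = 32.569 kPa.
Initial effective stress: σ'_0 = σ_v − u = 78.6 − 32.569 = 46.031 kPa.
Stress increase at mid-clay by the 2:1 spreading method:
Δσ = qBL/((B+z)(L+z)) = 251×1.7×2.2/((1.7+4.2)(2.2+4.2)) = 24.861 kPa
Final effective stress: σ'_f = σ'_0 + Δσ = 46.031 + 24.861 = 70.892 kPa.
Normally consolidated clay, so the full stress increment lies on the virgin compression line:
S_c = C_c·H/(1+e₀)·log₁₀(σ'_f/σ'_0) = 0.15×4.8/(1+1.15)×log₁₀(70.892/46.031)
    = 0.33488 × 0.18755 = 0.06281 m

S_c ≈ 62.8 mm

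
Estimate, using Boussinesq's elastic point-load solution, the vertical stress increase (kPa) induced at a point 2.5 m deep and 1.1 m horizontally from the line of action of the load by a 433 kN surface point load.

Boussinesq vertical stress below a point load on an elastic half-space:
Δσ_z = 3P/(2πz²) · [1 + (r/z)²]^(−5/2)
r/z = 1.1/2.5 = 0.44; [1+(r/z)²]^(−5/2) = 0.64247.
Δσ_z = 3×433/(2π×2.5²) × 0.64247 = 33.079 × 0.64247 = 21.25 kPa

Δσ_z ≈ 21.3 kPa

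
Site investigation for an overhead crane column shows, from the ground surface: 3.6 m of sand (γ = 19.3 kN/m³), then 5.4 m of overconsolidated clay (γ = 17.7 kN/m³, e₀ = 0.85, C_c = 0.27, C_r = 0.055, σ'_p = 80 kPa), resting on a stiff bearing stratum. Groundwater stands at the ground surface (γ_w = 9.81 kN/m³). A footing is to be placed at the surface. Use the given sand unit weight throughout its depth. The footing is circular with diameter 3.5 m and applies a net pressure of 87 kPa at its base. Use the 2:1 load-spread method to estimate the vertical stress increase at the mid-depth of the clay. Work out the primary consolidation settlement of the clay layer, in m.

Mid-depth of clay below the ground surface: z = 3.6 + 5.4/2 = 6.3 m.
Total vertical stress at mid-clay: σ_v = 19.3×3.6 + 17.7×2.7 = 117.27 kPa.
Pore pressure: u = 9.81×(6.3 − 0) = 61.803 kPa.
Initial effective stress: σ'_0 = σ_v − u = 117.27 − 61.803 = 55.467 kPa.
Stress increase at mid-clay by the 2:1 spreading method:
Δσ ≈ qD²/(D+z)² = 87×3.5²/(3.5+6.3)² = 11.097 kPa
Final effective stress: σ'_f = 55.467 + 11.097 = 66.564 kPa.
σ'_f = 66.564 ≤ σ'_p = 80 kPa, so the clay remains overconsolidated and only the recompression index applies:
S_c = C_r·H/(1+e₀)·log₁₀(σ'_f/σ'_0) = 0.055×5.4/1.85×log₁₀(66.564/55.467)
    = 0.16054 × 0.079205 = 0.01272 m

S_c ≈ 0.0127 m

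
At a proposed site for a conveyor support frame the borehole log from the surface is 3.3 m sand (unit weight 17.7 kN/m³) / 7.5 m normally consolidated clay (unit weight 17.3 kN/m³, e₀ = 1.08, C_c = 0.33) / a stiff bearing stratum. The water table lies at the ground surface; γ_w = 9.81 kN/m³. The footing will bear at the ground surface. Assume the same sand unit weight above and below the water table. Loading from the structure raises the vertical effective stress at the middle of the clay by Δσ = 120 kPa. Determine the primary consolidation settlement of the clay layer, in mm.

S_c ≈ 604 mm

Mid-depth of clay below the ground surface: z = 3.3 + 7.5/2 = 7.05 m.
Total vertical stress at mid-clay: σ_v = 17.7×3.3 + 17.3×3.75 = 123.28 kPa.
Pore pressure: u = 9.81×(7.05 − 0) = 69.16 kPa.
Initial effective stress: σ'_0 = σ_v − u = 123.28 − 69.16 = 54.12 kPa.
Final effective stress: σ'_f = σ'_0 + Δσ = 54.12 + 120 = 174.12 kPa.
Normally consolidated clay, so the full stress increment lies on the virgin compression line:
S_c = C_c·H/(1+e₀)·log₁₀(σ'_f/σ'_0) = 0.33×7.5/(1+1.08)×log₁₀(174.12/54.12)
    = 1.1899 × 0.50749 = 0.6039 m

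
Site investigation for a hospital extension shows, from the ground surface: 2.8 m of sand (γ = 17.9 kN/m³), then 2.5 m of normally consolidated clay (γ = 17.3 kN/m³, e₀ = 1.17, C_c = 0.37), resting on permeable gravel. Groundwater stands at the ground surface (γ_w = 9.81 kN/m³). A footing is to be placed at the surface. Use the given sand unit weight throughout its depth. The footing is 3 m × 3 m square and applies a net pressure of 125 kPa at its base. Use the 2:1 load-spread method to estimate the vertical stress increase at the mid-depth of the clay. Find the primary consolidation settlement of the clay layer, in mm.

S_c ≈ 99 mm

Mid-depth of clay below the ground surface: z = 2.8 + 2.5/2 = 4.05 m.
Total vertical stress at mid-clay: σ_v = 17.9×2.8 + 17.3×1.25 = 71.745 kPa.
Pore pressure: u = 9.81×(4.05 − 0) = 39.73 kPa.
Initial effective stress: σ'_0 = σ_v − u = 71.745 − 39.73 = 32.015 kPa.
Stress increase at mid-clay by the 2:1 spreading method:
Δσ = qBL/((B+z)(L+z)) = 125×3×3/((3+4.05)(3+4.05)) = 22.635 kPa
Final effective stress: σ'_f = σ'_0 + Δσ = 32.015 + 22.635 = 54.65 kPa.
Normally consolidated clay, so the full stress increment lies on the virgin compression line:
S_c = C_c·H/(1+e₀)·log₁₀(σ'_f/σ'_0) = 0.37×2.5/(1+1.17)×log₁₀(54.65/32.015)
    = 0.42627 × 0.23224 = 0.099 m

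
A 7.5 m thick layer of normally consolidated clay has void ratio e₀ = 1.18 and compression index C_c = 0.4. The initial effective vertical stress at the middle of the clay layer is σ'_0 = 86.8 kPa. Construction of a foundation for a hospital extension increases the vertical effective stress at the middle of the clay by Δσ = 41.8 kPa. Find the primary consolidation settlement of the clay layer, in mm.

S_c ≈ 235 mm

Final effective stress: σ'_f = σ'_0 + Δσ = 86.8 + 41.8 = 128.6 kPa.
Normally consolidated clay, so the full stress increment lies on the virgin compression line:
S_c = C_c·H/(1+e₀)·log₁₀(σ'_f/σ'_0) = 0.4×7.5/(1+1.18)×log₁₀(128.6/86.8)
    = 1.3761 × 0.17072 = 0.2349 m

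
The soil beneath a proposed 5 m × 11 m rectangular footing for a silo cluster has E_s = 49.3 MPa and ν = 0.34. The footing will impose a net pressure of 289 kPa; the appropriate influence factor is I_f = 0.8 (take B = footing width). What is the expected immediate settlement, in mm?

Immediate (elastic) settlement: S_e = q·B·(1−ν²)/E_s · I_f.
E_s = 49.3 MPa = 49300 kPa.
S_e = 289 × 5 × (1 − 0.34²) / 49300 × 0.8
    = 289 × 5 × 0.8844 / 49300 × 0.8
    = 0.02074 m = 20.74 mm

S_e ≈ 20.7 mm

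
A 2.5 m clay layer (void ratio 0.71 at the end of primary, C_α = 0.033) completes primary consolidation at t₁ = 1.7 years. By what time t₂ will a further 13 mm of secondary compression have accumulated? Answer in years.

S_s = C_α·H/(1+e_p)·log₁₀(t₂/t₁) ⇒ log₁₀(t₂/t₁) = S_s·(1+e_p)/(C_α·H).
log₁₀(t₂/t₁) = 0.013 × (1+0.71) / (0.033×2.5) = 0.2695
t₂ = t₁ × 10^0.2695 = 1.7 × 1.86 = 3.162 years

t₂ ≈ 3.16 years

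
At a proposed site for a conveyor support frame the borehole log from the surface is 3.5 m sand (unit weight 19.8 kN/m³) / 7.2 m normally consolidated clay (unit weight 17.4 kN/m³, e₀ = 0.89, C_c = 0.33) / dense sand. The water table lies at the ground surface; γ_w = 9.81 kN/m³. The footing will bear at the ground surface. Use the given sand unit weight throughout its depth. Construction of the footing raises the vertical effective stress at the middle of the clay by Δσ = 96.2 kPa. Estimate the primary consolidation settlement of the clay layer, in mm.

S_c ≈ 510 mm

Mid-depth of clay below the ground surface: z = 3.5 + 7.2/2 = 7.1 m.
Total vertical stress at mid-clay: σ_v = 19.8×3.5 + 17.4×3.6 = 131.94 kPa.
Pore pressure: u = 9.81×(7.1 − 0) = 69.651 kPa.
Initial effective stress: σ'_0 = σ_v − u = 131.94 − 69.651 = 62.289 kPa.
Final effective stress: σ'_f = σ'_0 + Δσ = 62.289 + 96.2 = 158.49 kPa.
Normally consolidated clay, so the full stress increment lies on the virgin compression line:
S_c = C_c·H/(1+e₀)·log₁₀(σ'_f/σ'_0) = 0.33×7.2/(1+0.89)×log₁₀(158.49/62.289)
    = 1.2571 × 0.40559 = 0.5099 m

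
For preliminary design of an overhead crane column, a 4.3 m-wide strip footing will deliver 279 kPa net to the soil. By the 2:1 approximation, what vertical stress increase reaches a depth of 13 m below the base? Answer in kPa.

By the 2:1 method the load spreads at 1 horizontal : 2 vertical, so at depth z the loaded area has grown by z in each plan dimension:
Δσ = qB/(B+z) = 279×4.3/(4.3+13) = 69.347 kPa

Δσ_z ≈ 69.3 kPa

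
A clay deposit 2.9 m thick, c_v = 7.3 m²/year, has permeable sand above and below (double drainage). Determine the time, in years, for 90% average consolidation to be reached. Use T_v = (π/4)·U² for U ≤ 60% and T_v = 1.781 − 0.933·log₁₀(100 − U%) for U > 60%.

Drainage path length: H_d = H/2 = 1.45 m (double drainage).
U > 60%: T_v = 1.781 − 0.933·log₁₀(100 − 90) = 0.848.
t = T_v·H_d²/c_v = 0.848×1.45²/7.3 = 0.2442 years.

t ≈ 0.244 years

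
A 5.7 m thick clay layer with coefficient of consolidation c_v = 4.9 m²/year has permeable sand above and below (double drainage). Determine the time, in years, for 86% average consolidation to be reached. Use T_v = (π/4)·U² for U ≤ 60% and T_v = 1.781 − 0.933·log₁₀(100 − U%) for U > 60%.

Drainage path length: H_d = H/2 = 2.85 m (double drainage).
U > 60%: T_v = 1.781 − 0.933·log₁₀(100 − 86) = 0.71166.
t = T_v·H_d²/c_v = 0.71166×2.85²/4.9 = 1.18 years.

t ≈ 1.18 years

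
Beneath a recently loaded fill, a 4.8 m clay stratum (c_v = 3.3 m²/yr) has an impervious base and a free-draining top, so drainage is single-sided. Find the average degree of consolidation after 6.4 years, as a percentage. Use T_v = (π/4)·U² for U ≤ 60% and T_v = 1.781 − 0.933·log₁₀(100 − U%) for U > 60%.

Drainage path length: H_d = H = 4.8 m (single drainage).
T_v = c_v·t/H_d² = 3.3×6.4/4.8² = 0.91667.
T_v = 0.91667 corresponds to the U > 60% branch:
U = 1 − 10^((1.781 − T_v)/0.933)/100 = 0.9156

U ≈ 91.6 %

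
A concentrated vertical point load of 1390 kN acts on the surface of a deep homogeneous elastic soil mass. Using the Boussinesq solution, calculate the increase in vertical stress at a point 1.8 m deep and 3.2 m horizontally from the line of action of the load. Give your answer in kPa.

Δσ_z ≈ 5.8 kPa

Boussinesq vertical stress below a point load on an elastic half-space:
Δσ_z = 3P/(2πz²) · [1 + (r/z)²]^(−5/2)
r/z = 3.2/1.8 = 1.7778; [1+(r/z)²]^(−5/2) = 0.028323.
Δσ_z = 3×1390/(2π×1.8²) × 0.028323 = 204.84 × 0.028323 = 5.802 kPa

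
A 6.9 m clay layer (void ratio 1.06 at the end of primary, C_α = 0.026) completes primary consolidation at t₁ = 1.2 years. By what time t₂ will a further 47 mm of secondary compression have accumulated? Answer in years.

t₂ ≈ 4.16 years

S_s = C_α·H/(1+e_p)·log₁₀(t₂/t₁) ⇒ log₁₀(t₂/t₁) = S_s·(1+e_p)/(C_α·H).
log₁₀(t₂/t₁) = 0.047 × (1+1.06) / (0.026×6.9) = 0.5397
t₂ = t₁ × 10^0.5397 = 1.2 × 3.465 = 4.158 years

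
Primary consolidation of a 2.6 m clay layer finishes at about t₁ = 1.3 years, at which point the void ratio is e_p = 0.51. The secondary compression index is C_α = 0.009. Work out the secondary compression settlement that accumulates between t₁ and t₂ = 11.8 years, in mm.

S_s ≈ 14.8 mm

Secondary compression: S_s = C_α·H/(1+e_p)·log₁₀(t₂/t₁)
S_s = 0.009×2.6/(1+0.51)×log₁₀(11.8/1.3)
    = 0.0155 × 0.9579 = 0.01484 m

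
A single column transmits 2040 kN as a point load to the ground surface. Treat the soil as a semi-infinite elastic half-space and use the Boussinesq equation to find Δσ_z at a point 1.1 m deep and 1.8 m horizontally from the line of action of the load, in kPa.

Δσ_z ≈ 31 kPa

Boussinesq vertical stress below a point load on an elastic half-space:
Δσ_z = 3P/(2πz²) · [1 + (r/z)²]^(−5/2)
r/z = 1.8/1.1 = 1.6364; [1+(r/z)²]^(−5/2) = 0.038553.
Δσ_z = 3×2040/(2π×1.1²) × 0.038553 = 804.98 × 0.038553 = 31.03 kPa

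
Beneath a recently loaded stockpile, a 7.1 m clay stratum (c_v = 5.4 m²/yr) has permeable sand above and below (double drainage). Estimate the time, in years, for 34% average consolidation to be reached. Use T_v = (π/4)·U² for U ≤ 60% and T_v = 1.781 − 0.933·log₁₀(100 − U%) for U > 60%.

t ≈ 0.212 years

Drainage path length: H_d = H/2 = 3.55 m (double drainage).
U ≤ 60%: T_v = (π/4)·U² = (π/4)×0.34² = 0.090792.
t = T_v·H_d²/c_v = 0.090792×3.55²/5.4 = 0.2119 years.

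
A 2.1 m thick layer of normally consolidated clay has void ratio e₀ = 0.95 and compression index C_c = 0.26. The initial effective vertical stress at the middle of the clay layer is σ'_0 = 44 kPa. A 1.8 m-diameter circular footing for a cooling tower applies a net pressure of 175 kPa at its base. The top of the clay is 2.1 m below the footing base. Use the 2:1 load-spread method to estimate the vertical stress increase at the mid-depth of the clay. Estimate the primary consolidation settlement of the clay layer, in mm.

S_c ≈ 51.4 mm

Mid-depth of clay below the footing base: z = 2.1 + 2.1/2 = 3.15 m.
Stress increase at mid-clay by the 2:1 spreading method:
Δσ ≈ qD²/(D+z)² = 175×1.8²/(1.8+3.15)² = 23.14 kPa
Final effective stress: σ'_f = σ'_0 + Δσ = 44 + 23.14 = 67.14 kPa.
Normally consolidated clay, so the full stress increment lies on the virgin compression line:
S_c = C_c·H/(1+e₀)·log₁₀(σ'_f/σ'_0) = 0.26×2.1/(1+0.95)×log₁₀(67.14/44)
    = 0.28 × 0.18353 = 0.05139 m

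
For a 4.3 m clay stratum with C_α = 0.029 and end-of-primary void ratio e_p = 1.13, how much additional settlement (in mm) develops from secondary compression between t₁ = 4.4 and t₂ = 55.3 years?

S_s ≈ 64.4 mm

Secondary compression: S_s = C_α·H/(1+e_p)·log₁₀(t₂/t₁)
S_s = 0.029×4.3/(1+1.13)×log₁₀(55.3/4.4)
    = 0.05854 × 1.099 = 0.06436 m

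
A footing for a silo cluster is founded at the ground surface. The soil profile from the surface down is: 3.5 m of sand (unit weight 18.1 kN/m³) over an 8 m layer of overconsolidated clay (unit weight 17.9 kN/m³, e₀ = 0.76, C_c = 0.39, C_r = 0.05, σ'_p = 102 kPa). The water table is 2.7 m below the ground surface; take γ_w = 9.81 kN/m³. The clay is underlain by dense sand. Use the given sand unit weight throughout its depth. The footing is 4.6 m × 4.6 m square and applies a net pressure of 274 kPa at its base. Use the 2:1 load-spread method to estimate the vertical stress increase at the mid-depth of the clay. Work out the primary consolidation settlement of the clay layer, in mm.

S_c ≈ 186 mm

Mid-depth of clay below the ground surface: z = 3.5 + 8/2 = 7.5 m.
Total vertical stress at mid-clay: σ_v = 18.1×3.5 + 17.9×4 = 134.95 kPa.
Pore pressure: u = 9.81×(7.5 − 2.7) = 47.088 kPa.
Initial effective stress: σ'_0 = σ_v − u = 134.95 − 47.088 = 87.862 kPa.
Stress increase at mid-clay by the 2:1 spreading method:
Δσ = qBL/((B+z)(L+z)) = 274×4.6×4.6/((4.6+7.5)(4.6+7.5)) = 39.6 kPa
Final effective stress: σ'_f = 87.862 + 39.6 = 127.46 kPa.
σ'_f = 127.46 > σ'_p = 102 kPa, so the stress path crosses the preconsolidation pressure — recompression up to σ'_p, then virgin compression beyond:
S_c = H/(1+e₀)·[C_r·log₁₀(σ'_p/σ'_0) + C_c·log₁₀(σ'_f/σ'_p)]
    = 8/1.76 × [0.05×log₁₀(102/87.862) + 0.39×log₁₀(127.46/102)]
    = 4.5455 × [0.00324 + 0.037742] = 0.1863 m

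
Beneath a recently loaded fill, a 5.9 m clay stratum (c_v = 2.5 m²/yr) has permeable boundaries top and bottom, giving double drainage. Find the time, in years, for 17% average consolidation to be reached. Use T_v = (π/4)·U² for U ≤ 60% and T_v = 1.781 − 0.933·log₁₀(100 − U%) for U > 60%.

Drainage path length: H_d = H/2 = 2.95 m (double drainage).
U ≤ 60%: T_v = (π/4)·U² = (π/4)×0.17² = 0.022698.
t = T_v·H_d²/c_v = 0.022698×2.95²/2.5 = 0.07901 years.

t ≈ 0.079 years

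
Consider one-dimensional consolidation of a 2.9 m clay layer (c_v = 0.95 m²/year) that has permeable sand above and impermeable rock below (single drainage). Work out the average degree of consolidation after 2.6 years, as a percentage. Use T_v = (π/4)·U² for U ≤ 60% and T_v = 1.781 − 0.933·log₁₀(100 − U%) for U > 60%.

Drainage path length: H_d = H = 2.9 m (single drainage).
T_v = c_v·t/H_d² = 0.95×2.6/2.9² = 0.2937.
T_v = 0.2937 corresponds to the U > 60% branch:
U = 1 − 10^((1.781 − T_v)/0.933)/100 = 0.6073

U ≈ 60.7 %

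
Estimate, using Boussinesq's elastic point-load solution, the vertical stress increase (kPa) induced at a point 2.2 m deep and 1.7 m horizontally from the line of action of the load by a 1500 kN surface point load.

Boussinesq vertical stress below a point load on an elastic half-space:
Δσ_z = 3P/(2πz²) · [1 + (r/z)²]^(−5/2)
r/z = 1.7/2.2 = 0.77273; [1+(r/z)²]^(−5/2) = 0.31022.
Δσ_z = 3×1500/(2π×2.2²) × 0.31022 = 147.97 × 0.31022 = 45.9 kPa

Δσ_z ≈ 45.9 kPa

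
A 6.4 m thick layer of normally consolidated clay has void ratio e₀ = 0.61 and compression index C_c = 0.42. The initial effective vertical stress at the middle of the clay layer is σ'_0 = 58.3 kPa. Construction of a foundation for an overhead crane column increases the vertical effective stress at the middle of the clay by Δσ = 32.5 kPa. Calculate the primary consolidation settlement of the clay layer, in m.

S_c ≈ 0.321 m

Final effective stress: σ'_f = σ'_0 + Δσ = 58.3 + 32.5 = 90.8 kPa.
Normally consolidated clay, so the full stress increment lies on the virgin compression line:
S_c = C_c·H/(1+e₀)·log₁₀(σ'_f/σ'_0) = 0.42×6.4/(1+0.61)×log₁₀(90.8/58.3)
    = 1.6696 × 0.19242 = 0.3213 m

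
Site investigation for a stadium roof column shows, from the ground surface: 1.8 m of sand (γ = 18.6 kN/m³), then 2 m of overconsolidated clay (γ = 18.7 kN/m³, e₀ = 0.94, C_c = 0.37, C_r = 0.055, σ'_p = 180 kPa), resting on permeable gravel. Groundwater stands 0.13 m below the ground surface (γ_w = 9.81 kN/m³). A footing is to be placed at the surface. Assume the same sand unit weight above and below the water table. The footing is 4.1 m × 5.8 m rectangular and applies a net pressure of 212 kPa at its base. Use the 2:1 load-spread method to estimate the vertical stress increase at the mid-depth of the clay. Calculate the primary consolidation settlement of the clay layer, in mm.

Mid-depth of clay below the ground surface: z = 1.8 + 2/2 = 2.8 m.
Total vertical stress at mid-clay: σ_v = 18.6×1.8 + 18.7×1 = 52.18 kPa.
Pore pressure: u = 9.81×(2.8 − 0.13) = 26.193 kPa.
Initial effective stress: σ'_0 = σ_v − u = 52.18 − 26.193 = 25.987 kPa.
Stress increase at mid-clay by the 2:1 spreading method:
Δσ = qBL/((B+z)(L+z)) = 212×4.1×5.8/((4.1+2.8)(5.8+2.8)) = 84.957 kPa
Final effective stress: σ'_f = 25.987 + 84.957 = 110.94 kPa.
σ'_f = 110.94 ≤ σ'_p = 180 kPa, so the clay remains overconsolidated and only the recompression index applies:
S_c = C_r·H/(1+e₀)·log₁₀(σ'_f/σ'_0) = 0.055×2/1.94×log₁₀(110.94/25.987)
    = 0.056699 × 0.63033 = 0.03574 m

S_c ≈ 35.7 mm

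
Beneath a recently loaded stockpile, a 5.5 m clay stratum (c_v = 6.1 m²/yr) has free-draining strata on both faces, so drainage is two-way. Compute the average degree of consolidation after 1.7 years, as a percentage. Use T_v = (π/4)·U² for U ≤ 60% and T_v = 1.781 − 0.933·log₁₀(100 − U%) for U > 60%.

U ≈ 97.3 %

Drainage path length: H_d = H/2 = 2.75 m (double drainage).
T_v = c_v·t/H_d² = 6.1×1.7/2.75² = 1.3712.
T_v = 1.3712 corresponds to the U > 60% branch:
U = 1 − 10^((1.781 − T_v)/0.933)/100 = 0.9725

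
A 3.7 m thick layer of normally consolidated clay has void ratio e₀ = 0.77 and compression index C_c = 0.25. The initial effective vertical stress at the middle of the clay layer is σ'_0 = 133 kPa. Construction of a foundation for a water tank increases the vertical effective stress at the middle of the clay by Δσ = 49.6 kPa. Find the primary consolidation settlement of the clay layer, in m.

Final effective stress: σ'_f = σ'_0 + Δσ = 133 + 49.6 = 182.6 kPa.
Normally consolidated clay, so the full stress increment lies on the virgin compression line:
S_c = C_c·H/(1+e₀)·log₁₀(σ'_f/σ'_0) = 0.25×3.7/(1+0.77)×log₁₀(182.6/133)
    = 0.5226 × 0.13765 = 0.07194 m

S_c ≈ 0.0719 m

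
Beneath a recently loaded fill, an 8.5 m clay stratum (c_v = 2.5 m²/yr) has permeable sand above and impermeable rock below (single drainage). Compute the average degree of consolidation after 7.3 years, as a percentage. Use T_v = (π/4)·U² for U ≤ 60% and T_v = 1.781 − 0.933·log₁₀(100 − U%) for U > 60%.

U ≈ 56.7 %

Drainage path length: H_d = H = 8.5 m (single drainage).
T_v = c_v·t/H_d² = 2.5×7.3/8.5² = 0.2526.
T_v = 0.2526 corresponds to the U ≤ 60% branch:
U = √(4T_v/π) = 0.5671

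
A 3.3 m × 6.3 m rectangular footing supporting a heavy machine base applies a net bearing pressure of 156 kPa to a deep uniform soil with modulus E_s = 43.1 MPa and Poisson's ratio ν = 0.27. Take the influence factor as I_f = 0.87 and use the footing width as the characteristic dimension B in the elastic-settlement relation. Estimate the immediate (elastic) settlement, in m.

S_e ≈ 0.00963 m

Immediate (elastic) settlement: S_e = q·B·(1−ν²)/E_s · I_f.
E_s = 43.1 MPa = 43100 kPa.
S_e = 156 × 3.3 × (1 − 0.27²) / 43100 × 0.87
    = 156 × 3.3 × 0.9271 / 43100 × 0.87
    = 0.009634 m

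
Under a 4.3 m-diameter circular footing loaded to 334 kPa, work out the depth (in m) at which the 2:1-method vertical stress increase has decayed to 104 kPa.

2:1 spreading — at depth z the loaded area has grown by z in each plan dimension:
qD²/(D+z)² = Δσ_z ⇒ z = D(√(q/Δσ_z) − 1) = 4.3×(√(334/104) − 1) = 3.406 m

z ≈ 3.41 m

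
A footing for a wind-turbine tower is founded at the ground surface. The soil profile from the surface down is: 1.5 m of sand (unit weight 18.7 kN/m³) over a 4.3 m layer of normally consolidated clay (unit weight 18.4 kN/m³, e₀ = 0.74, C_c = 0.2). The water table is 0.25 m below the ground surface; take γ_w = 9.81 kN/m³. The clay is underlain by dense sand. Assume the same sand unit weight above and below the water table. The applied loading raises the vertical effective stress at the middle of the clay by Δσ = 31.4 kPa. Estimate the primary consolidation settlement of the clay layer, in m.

S_c ≈ 0.14 m

Mid-depth of clay below the ground surface: z = 1.5 + 4.3/2 = 3.65 m.
Total vertical stress at mid-clay: σ_v = 18.7×1.5 + 18.4×2.15 = 67.61 kPa.
Pore pressure: u = 9.81×(3.65 − 0.25) = 33.354 kPa.
Initial effective stress: σ'_0 = σ_v − u = 67.61 − 33.354 = 34.256 kPa.
Final effective stress: σ'_f = σ'_0 + Δσ = 34.256 + 31.4 = 65.656 kPa.
Normally consolidated clay, so the full stress increment lies on the virgin compression line:
S_c = C_c·H/(1+e₀)·log₁₀(σ'_f/σ'_0) = 0.2×4.3/(1+0.74)×log₁₀(65.656/34.256)
    = 0.49425 × 0.28254 = 0.1396 m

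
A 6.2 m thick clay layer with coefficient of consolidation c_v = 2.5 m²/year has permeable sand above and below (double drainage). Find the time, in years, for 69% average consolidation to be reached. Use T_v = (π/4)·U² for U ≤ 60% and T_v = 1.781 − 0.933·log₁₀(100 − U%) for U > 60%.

Drainage path length: H_d = H/2 = 3.1 m (double drainage).
U > 60%: T_v = 1.781 − 0.933·log₁₀(100 − 69) = 0.38956.
t = T_v·H_d²/c_v = 0.38956×3.1²/2.5 = 1.497 years.

t ≈ 1.5 years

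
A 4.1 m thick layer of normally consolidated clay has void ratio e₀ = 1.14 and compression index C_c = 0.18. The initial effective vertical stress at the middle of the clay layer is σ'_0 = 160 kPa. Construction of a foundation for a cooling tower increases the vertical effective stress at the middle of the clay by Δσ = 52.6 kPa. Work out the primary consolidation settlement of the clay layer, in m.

Final effective stress: σ'_f = σ'_0 + Δσ = 160 + 52.6 = 212.6 kPa.
Normally consolidated clay, so the full stress increment lies on the virgin compression line:
S_c = C_c·H/(1+e₀)·log₁₀(σ'_f/σ'_0) = 0.18×4.1/(1+1.14)×log₁₀(212.6/160)
    = 0.34486 × 0.12344 = 0.04257 m

S_c ≈ 0.0426 m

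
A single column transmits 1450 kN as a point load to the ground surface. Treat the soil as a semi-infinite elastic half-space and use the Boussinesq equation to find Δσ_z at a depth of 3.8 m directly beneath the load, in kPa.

Δσ_z ≈ 47.9 kPa

Boussinesq vertical stress below a point load on an elastic half-space:
Δσ_z = 3P/(2πz²) · [1 + (r/z)²]^(−5/2)
r/z = 0/3.8 = 0; [1+(r/z)²]^(−5/2) = 1.
Δσ_z = 3×1450/(2π×3.8²) × 1 = 47.945 × 1 = 47.95 kPa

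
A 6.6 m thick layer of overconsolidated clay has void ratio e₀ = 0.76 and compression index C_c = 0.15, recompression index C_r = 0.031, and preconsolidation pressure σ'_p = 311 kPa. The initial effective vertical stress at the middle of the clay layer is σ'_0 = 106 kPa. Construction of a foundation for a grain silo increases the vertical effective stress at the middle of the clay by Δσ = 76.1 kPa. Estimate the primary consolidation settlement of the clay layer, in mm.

S_c ≈ 27.3 mm

Final effective stress: σ'_f = 106 + 76.1 = 182.1 kPa.
σ'_f = 182.1 ≤ σ'_p = 311 kPa, so the clay remains overconsolidated and only the recompression index applies:
S_c = C_r·H/(1+e₀)·log₁₀(σ'_f/σ'_0) = 0.031×6.6/1.76×log₁₀(182.1/106)
    = 0.11625 × 0.235 = 0.02732 m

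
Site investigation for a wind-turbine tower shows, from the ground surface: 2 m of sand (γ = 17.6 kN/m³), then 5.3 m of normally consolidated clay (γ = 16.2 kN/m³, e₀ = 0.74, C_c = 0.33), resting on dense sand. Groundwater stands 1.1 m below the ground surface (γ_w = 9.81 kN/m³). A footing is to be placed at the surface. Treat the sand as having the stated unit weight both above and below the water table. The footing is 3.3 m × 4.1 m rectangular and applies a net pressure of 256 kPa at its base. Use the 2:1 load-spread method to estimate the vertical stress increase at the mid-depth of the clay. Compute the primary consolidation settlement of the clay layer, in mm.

S_c ≈ 334 mm

Mid-depth of clay below the ground surface: z = 2 + 5.3/2 = 4.65 m.
Total vertical stress at mid-clay: σ_v = 17.6×2 + 16.2×2.65 = 78.13 kPa.
Pore pressure: u = 9.81×(4.65 − 1.1) = 34.825 kPa.
Initial effective stress: σ'_0 = σ_v − u = 78.13 − 34.825 = 43.305 kPa.
Stress increase at mid-clay by the 2:1 spreading method:
Δσ = qBL/((B+z)(L+z)) = 256×3.3×4.1/((3.3+4.65)(4.1+4.65)) = 49.792 kPa
Final effective stress: σ'_f = σ'_0 + Δσ = 43.305 + 49.792 = 93.097 kPa.
Normally consolidated clay, so the full stress increment lies on the virgin compression line:
S_c = C_c·H/(1+e₀)·log₁₀(σ'_f/σ'_0) = 0.33×5.3/(1+0.74)×log₁₀(93.097/43.305)
    = 1.0052 × 0.3324 = 0.3341 m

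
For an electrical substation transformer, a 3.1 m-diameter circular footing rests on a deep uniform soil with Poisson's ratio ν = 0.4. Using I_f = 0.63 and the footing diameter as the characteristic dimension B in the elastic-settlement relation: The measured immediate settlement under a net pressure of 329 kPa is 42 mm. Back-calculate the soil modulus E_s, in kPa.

S_e = q·B·(1−ν²)/E_s · I_f  ⇒  E_s = q·B·(1−ν²)·I_f / S_e.
E_s = 329 × 3.1 × 0.84 × 0.63 / 0.042 = 12850 kPa

E_s ≈ 12900 kPa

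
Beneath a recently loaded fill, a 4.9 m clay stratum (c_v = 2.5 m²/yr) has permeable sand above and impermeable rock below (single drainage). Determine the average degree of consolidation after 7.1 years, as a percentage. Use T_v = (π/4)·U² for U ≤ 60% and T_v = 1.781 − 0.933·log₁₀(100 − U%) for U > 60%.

Drainage path length: H_d = H = 4.9 m (single drainage).
T_v = c_v·t/H_d² = 2.5×7.1/4.9² = 0.73928.
T_v = 0.73928 corresponds to the U > 60% branch:
U = 1 − 10^((1.781 − T_v)/0.933)/100 = 0.8692

U ≈ 86.9 %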